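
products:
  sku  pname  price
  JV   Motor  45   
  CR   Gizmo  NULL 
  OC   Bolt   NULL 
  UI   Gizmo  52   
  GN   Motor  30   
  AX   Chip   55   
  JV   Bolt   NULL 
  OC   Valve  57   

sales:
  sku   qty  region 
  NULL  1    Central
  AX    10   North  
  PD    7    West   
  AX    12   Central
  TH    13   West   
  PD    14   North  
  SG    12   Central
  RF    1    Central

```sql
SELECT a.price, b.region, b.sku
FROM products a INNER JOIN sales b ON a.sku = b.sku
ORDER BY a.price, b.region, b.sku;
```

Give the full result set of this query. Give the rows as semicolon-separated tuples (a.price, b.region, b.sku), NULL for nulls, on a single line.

INNER JOIN keeps only pairs where the ON condition holds.
Matching on a.sku = b.sku. A NULL in a compared column never satisfies the condition.
- a (sku=JV) has no partner → excluded.
- a (sku=CR) has no partner → excluded.
- a (sku=OC) has no partner → excluded.
- a (sku=UI) has no partner → excluded.
- a (sku=GN) has no partner → excluded.
- a (sku=AX) pairs with 2 row(s) of b.
- a (sku=JV) has no partner → excluded.
- a (sku=OC) has no partner → excluded.
After projecting and ordering:
a.price | b.region | b.sku
55 | Central | AX
55 | North | AX

(55, Central, AX); (55, North, AX)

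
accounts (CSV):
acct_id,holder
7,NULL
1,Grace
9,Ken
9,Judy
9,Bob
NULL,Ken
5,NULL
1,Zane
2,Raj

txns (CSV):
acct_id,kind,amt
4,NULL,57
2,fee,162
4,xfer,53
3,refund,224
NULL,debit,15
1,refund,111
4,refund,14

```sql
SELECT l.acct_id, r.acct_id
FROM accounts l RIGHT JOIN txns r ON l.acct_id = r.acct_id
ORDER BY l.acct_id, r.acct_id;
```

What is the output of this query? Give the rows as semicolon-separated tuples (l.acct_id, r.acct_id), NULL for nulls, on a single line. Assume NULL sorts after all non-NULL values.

(1, 1); (1, 1); (2, 2); (NULL, 3); (NULL, 4); (NULL, 4); (NULL, 4); (NULL, NULL)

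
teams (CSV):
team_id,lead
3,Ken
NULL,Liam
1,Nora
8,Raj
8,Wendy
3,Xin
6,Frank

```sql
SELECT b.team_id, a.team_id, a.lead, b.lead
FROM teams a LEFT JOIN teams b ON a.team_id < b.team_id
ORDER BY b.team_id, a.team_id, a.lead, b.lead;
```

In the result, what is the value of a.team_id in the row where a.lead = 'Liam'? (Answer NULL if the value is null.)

LEFT JOIN keeps every row from `teams a`; unmatched rows get NULL for `teams b`'s columns.
Matching on a.team_id < b.team_id. A NULL in a compared column never satisfies the condition.
- a[0] team_id=3 → 3 match(es) in b → 3 row(s).
- a[1] team_id=NULL → no match; kept with NULLs on the b side.
- a[2] team_id=1 → 5 match(es) in b → 5 row(s).
- a[3] team_id=8 → no match; kept with NULLs on the b side.
- a[4] team_id=8 → no match; kept with NULLs on the b side.
- a[5] team_id=3 → 3 match(es) in b → 3 row(s).
- a[6] team_id=6 → 2 match(es) in b → 2 row(s).

NULL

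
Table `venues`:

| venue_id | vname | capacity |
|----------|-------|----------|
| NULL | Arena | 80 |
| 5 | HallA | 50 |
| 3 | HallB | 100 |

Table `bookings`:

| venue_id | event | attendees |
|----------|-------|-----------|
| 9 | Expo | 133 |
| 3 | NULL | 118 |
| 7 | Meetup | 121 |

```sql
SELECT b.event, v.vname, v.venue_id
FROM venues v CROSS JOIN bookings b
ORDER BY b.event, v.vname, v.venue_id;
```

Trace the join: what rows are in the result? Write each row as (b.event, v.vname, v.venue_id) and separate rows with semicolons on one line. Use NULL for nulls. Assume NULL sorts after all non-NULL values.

(Expo, Arena, NULL); (Expo, HallA, 5); (Expo, HallB, 3); (Meetup, Arena, NULL); (Meetup, HallA, 5); (Meetup, HallB, 3); (NULL, Arena, NULL); (NULL, HallA, 5); (NULL, HallB, 3)

CROSS JOIN pairs every row of `venues` with every row of `bookings`: 3 × 3 = 9 rows.
After projecting and ordering:
b.event | v.vname | v.venue_id
Expo | Arena | NULL
Expo | HallA | 5
Expo | HallB | 3
Meetup | Arena | NULL
Meetup | HallA | 5
Meetup | HallB | 3
NULL | Arena | NULL
NULL | HallA | 5
NULL | HallB | 3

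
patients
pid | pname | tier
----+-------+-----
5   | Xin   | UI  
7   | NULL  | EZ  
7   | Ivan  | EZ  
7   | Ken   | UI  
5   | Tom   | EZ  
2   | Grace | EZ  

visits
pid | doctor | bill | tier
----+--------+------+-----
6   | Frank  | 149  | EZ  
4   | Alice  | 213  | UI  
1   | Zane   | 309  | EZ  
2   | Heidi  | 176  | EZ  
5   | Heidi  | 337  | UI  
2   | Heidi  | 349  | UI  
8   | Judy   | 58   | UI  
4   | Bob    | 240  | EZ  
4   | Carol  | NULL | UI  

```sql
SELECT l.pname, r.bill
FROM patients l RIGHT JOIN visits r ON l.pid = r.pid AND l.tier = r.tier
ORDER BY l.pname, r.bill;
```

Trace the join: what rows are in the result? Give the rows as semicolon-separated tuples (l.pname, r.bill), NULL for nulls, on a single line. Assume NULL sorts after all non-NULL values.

RIGHT JOIN keeps every row from `visits`; unmatched rows get NULL for `patients`'s columns.
Matching on l.pid = r.pid AND l.tier = r.tier.
- l (pid=5, tier=UI) pairs with 1 row(s) of r.
- l (pid=7, tier=EZ) has no partner in r.
- l (pid=7, tier=EZ) has no partner in r.
- l (pid=7, tier=UI) has no partner in r.
- l (pid=5, tier=EZ) has no partner in r.
- l (pid=2, tier=EZ) pairs with 1 row(s) of r.
- plus 7 unmatched r row(s), each kept with NULL l columns.
After projecting and ordering:
l.pname | r.bill
Grace | 176
Xin | 337
NULL | 58
NULL | 149
NULL | 213
NULL | 240
NULL | 309
NULL | 349
NULL | NULL

(Grace, 176); (Xin, 337); (NULL, 58); (NULL, 149); (NULL, 213); (NULL, 240); (NULL, 309); (NULL, 349); (NULL, NULL)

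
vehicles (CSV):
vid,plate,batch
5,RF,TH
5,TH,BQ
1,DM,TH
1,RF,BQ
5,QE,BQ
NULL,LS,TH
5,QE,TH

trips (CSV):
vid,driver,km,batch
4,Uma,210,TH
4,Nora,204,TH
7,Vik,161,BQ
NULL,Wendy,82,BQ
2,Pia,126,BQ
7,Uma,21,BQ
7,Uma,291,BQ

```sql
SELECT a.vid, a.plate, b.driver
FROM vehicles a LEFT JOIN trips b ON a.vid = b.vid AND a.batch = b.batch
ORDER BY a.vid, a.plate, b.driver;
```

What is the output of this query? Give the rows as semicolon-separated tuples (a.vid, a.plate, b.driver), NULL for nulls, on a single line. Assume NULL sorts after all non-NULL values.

(1, DM, NULL); (1, RF, NULL); (5, QE, NULL); (5, QE, NULL); (5, RF, NULL); (5, TH, NULL); (NULL, LS, NULL)

LEFT JOIN keeps every row from `vehicles`; unmatched rows get NULL for `trips`'s columns.
Matching on a.vid = b.vid AND a.batch = b.batch. A NULL in a compared column never satisfies the condition.
Matched pairs: 0; unmatched a rows kept: 7.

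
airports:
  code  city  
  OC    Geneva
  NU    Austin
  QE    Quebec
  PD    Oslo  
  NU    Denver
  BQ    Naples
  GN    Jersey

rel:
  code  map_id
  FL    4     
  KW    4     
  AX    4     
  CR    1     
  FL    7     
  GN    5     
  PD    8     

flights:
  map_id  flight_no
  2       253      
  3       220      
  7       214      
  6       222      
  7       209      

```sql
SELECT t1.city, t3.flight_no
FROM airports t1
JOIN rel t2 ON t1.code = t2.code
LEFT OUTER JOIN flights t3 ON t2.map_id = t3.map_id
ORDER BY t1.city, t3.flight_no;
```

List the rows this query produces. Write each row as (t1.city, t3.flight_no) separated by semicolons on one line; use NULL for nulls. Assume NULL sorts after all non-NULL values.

Joins associate left-to-right: airports INNER JOIN rel on code gives 2 intermediate row(s).
Then LEFT JOIN `flights t3` on map_id: each of those 2 rows is kept; rows whose t2.map_id has no match in t3 get NULL for t3's columns.

(Jersey, NULL); (Oslo, NULL)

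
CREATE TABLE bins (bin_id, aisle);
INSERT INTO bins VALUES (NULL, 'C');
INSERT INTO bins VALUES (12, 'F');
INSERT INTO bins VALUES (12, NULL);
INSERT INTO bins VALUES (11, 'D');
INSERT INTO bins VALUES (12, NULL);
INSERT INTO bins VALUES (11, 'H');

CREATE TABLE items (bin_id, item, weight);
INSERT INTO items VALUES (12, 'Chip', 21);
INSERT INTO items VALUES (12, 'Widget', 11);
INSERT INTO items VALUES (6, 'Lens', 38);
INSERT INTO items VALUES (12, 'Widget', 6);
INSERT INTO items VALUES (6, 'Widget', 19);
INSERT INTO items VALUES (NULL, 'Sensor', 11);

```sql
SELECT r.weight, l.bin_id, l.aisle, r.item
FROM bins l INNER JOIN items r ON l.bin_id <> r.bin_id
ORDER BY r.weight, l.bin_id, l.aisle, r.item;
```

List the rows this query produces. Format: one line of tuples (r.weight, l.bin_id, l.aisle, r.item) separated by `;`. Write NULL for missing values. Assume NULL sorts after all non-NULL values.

(6, 11, D, Widget); (6, 11, H, Widget); (11, 11, D, Widget); (11, 11, H, Widget); (19, 11, D, Widget); (19, 11, H, Widget); (19, 12, F, Widget); (19, 12, NULL, Widget); (19, 12, NULL, Widget); (21, 11, D, Chip); (21, 11, H, Chip); (38, 11, D, Lens); (38, 11, H, Lens); (38, 12, F, Lens); (38, 12, NULL, Lens); (38, 12, NULL, Lens)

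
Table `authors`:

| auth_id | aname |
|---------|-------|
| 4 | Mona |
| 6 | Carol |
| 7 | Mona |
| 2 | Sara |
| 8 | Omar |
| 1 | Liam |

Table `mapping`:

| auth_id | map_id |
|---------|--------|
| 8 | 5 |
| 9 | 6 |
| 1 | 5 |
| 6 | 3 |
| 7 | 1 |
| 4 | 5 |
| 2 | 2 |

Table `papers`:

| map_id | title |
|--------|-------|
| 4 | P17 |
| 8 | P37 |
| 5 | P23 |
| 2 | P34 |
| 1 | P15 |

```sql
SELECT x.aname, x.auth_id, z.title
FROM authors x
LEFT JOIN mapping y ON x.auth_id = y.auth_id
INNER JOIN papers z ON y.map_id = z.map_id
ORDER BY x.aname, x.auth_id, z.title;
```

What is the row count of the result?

Joins associate left-to-right: authors LEFT JOIN mapping on auth_id gives 6 intermediate row(s).
Then INNER JOIN `papers z` on map_id: keep only rows whose y.map_id appears in z.
Result: 5 row(s).

5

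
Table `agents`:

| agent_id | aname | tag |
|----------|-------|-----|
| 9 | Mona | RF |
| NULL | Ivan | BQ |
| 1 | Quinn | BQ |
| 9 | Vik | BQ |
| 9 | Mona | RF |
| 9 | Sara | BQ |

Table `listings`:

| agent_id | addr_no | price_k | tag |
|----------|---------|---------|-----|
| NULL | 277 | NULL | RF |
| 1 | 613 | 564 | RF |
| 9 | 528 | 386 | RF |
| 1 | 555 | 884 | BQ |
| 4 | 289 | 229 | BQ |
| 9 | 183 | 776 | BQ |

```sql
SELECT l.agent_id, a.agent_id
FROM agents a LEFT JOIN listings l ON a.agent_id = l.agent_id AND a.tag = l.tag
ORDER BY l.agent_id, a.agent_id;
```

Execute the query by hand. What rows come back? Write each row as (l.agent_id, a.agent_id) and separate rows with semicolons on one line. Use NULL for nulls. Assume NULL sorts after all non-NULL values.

LEFT JOIN keeps every row from `agents`; unmatched rows get NULL for `listings`'s columns.
Matching on a.agent_id = l.agent_id AND a.tag = l.tag. A NULL in a compared column never satisfies the condition.
Matched pairs: 5; unmatched a rows kept: 1.

(1, 1); (9, 9); (9, 9); (9, 9); (9, 9); (NULL, NULL)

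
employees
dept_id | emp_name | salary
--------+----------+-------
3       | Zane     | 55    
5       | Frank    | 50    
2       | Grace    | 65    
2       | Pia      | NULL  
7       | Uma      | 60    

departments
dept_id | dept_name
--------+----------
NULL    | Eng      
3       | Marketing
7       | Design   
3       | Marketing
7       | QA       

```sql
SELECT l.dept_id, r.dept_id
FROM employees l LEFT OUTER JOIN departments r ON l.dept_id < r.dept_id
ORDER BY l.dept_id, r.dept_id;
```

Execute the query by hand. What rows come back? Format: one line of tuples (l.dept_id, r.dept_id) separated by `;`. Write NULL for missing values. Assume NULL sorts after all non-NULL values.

(2, 3); (2, 3); (2, 3); (2, 3); (2, 7); (2, 7); (2, 7); (2, 7); (3, 7); (3, 7); (5, 7); (5, 7); (7, NULL)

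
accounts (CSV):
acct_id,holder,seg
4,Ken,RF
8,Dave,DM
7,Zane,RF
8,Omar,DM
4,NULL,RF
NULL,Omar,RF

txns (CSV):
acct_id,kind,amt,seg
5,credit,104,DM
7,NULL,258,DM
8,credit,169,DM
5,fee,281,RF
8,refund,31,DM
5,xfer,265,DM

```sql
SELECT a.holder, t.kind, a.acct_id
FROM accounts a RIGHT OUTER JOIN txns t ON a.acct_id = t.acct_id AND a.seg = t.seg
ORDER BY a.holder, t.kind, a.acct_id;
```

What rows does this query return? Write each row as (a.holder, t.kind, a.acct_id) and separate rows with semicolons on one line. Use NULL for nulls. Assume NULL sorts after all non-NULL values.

RIGHT JOIN keeps every row from `txns`; unmatched rows get NULL for `accounts`'s columns.
Matching on a.acct_id = t.acct_id AND a.seg = t.seg. A NULL in a compared column never satisfies the condition.
Matched pairs: 4; unmatched t rows kept: 4.

(Dave, credit, 8); (Dave, refund, 8); (Omar, credit, 8); (Omar, refund, 8); (NULL, credit, NULL); (NULL, fee, NULL); (NULL, xfer, NULL); (NULL, NULL, NULL)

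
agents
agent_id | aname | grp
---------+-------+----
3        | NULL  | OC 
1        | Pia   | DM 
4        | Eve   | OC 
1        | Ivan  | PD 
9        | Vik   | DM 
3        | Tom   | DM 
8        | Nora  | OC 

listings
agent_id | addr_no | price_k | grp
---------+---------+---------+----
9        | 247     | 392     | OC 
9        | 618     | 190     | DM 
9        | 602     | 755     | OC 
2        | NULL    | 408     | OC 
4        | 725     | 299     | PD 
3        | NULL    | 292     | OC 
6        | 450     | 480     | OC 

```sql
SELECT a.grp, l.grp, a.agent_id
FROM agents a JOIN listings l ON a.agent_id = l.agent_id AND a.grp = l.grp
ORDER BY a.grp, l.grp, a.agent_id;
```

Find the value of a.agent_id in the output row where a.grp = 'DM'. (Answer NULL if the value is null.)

INNER JOIN keeps only pairs where the ON condition holds.
Matching on a.agent_id = l.agent_id AND a.grp = l.grp.
Matched pairs: 2.

9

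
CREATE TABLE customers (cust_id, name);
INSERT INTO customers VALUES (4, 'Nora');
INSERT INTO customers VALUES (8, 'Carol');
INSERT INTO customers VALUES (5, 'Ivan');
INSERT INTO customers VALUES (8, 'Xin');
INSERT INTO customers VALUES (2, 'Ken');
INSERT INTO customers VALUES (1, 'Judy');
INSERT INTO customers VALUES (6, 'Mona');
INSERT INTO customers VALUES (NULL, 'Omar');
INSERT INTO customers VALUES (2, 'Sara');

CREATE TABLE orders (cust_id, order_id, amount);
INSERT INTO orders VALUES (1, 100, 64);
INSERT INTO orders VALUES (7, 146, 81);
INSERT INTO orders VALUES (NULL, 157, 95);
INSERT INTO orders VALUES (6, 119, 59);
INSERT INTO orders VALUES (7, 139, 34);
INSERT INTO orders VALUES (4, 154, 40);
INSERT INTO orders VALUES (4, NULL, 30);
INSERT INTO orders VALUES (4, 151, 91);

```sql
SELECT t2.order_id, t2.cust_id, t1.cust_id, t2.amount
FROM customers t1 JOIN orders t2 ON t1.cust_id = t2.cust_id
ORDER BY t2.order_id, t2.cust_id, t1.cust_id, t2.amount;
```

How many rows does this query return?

INNER JOIN keeps only pairs where the ON condition holds.
Matching on t1.cust_id = t2.cust_id. A NULL in a compared column never satisfies the condition.
Matched pairs: 5.
Total: 5 rows.

5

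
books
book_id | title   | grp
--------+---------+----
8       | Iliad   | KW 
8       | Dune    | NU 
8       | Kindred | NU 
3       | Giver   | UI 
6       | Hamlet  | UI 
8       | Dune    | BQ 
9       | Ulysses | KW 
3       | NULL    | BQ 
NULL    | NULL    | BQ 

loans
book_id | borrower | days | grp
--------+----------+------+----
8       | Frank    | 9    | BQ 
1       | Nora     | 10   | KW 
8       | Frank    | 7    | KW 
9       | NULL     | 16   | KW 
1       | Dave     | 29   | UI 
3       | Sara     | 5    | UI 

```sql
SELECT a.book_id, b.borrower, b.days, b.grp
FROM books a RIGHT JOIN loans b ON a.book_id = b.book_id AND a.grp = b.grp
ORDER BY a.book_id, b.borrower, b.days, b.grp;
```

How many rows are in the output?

RIGHT JOIN keeps every row from `loans`; unmatched rows get NULL for `books`'s columns.
Matching on a.book_id = b.book_id AND a.grp = b.grp. A NULL in a compared column never satisfies the condition.
- a (book_id=8, grp=KW) pairs with 1 row(s) of b.
- a (book_id=8, grp=NU) has no partner in b.
- a (book_id=8, grp=NU) has no partner in b.
- a (book_id=3, grp=UI) pairs with 1 row(s) of b.
- a (book_id=6, grp=UI) has no partner in b.
- a (book_id=8, grp=BQ) pairs with 1 row(s) of b.
- a (book_id=9, grp=KW) pairs with 1 row(s) of b.
- a (book_id=3, grp=BQ) has no partner in b.
- a (book_id=NULL, grp=BQ) has no partner in b.
- 2 row(s) from b found no a partner → padded with NULL.
Total: 4 matched + 2 padded = 6 rows.

6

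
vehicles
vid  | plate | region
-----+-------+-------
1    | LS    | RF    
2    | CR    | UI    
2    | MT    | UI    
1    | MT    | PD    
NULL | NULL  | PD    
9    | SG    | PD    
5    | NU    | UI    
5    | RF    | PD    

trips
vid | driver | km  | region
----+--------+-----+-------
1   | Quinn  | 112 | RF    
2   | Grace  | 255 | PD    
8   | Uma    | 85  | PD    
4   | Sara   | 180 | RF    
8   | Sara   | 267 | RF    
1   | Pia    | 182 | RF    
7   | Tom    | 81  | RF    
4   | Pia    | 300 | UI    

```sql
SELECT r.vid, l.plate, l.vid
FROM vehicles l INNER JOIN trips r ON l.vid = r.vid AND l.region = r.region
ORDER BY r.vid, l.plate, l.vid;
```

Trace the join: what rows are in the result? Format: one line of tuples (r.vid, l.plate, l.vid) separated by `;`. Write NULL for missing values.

(1, LS, 1); (1, LS, 1)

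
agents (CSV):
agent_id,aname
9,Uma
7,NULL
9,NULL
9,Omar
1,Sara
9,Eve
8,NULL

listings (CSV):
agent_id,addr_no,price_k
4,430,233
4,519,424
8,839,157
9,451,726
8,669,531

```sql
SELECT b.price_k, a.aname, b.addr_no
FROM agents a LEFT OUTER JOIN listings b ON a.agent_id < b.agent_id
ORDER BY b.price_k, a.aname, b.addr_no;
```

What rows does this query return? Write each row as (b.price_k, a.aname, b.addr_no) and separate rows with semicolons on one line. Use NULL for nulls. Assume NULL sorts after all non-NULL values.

(157, Sara, 839); (157, NULL, 839); (233, Sara, 430); (424, Sara, 519); (531, Sara, 669); (531, NULL, 669); (726, Sara, 451); (726, NULL, 451); (726, NULL, 451); (NULL, Eve, NULL); (NULL, Omar, NULL); (NULL, Uma, NULL); (NULL, NULL, NULL)

LEFT JOIN keeps every row from `agents`; unmatched rows get NULL for `listings`'s columns.
Matching on a.agent_id < b.agent_id.
Matched pairs: 9; unmatched a rows kept: 4.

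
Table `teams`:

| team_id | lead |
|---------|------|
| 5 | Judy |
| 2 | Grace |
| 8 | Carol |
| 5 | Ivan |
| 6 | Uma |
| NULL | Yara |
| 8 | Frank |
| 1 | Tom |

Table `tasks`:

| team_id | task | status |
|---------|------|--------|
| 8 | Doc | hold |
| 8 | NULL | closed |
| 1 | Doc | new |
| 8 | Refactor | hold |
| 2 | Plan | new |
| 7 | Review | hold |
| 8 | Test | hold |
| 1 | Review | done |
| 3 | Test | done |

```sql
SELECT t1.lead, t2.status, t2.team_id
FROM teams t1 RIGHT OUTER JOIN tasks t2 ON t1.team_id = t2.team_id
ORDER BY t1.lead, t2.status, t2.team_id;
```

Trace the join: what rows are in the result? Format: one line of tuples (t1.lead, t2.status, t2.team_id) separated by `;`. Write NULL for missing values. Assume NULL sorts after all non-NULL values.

(Carol, closed, 8); (Carol, hold, 8); (Carol, hold, 8); (Carol, hold, 8); (Frank, closed, 8); (Frank, hold, 8); (Frank, hold, 8); (Frank, hold, 8); (Grace, new, 2); (Tom, done, 1); (Tom, new, 1); (NULL, done, 3); (NULL, hold, 7)

RIGHT JOIN keeps every row from `tasks`; unmatched rows get NULL for `teams`'s columns.
Matching on t1.team_id = t2.team_id. A NULL in a compared column never satisfies the condition.
Matched pairs: 11; unmatched t2 rows kept: 2.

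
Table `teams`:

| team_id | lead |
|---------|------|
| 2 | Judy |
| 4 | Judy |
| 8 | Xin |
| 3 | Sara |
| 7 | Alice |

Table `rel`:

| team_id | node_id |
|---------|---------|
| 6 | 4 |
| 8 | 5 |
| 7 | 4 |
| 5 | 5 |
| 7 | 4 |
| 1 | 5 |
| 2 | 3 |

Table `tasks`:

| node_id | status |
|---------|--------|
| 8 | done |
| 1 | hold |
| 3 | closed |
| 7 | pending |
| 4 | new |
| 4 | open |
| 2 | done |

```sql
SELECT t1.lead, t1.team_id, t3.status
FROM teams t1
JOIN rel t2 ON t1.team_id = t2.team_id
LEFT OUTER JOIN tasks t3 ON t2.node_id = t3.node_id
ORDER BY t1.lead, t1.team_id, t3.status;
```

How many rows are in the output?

Evaluate left to right. First `teams t1 INNER JOIN rel t2` on team_id: 4 row(s).
Then LEFT JOIN `tasks t3` on node_id: each of those 4 rows is kept; rows whose t2.node_id has no match in t3 get NULL for t3's columns.
Result: 6 row(s).

6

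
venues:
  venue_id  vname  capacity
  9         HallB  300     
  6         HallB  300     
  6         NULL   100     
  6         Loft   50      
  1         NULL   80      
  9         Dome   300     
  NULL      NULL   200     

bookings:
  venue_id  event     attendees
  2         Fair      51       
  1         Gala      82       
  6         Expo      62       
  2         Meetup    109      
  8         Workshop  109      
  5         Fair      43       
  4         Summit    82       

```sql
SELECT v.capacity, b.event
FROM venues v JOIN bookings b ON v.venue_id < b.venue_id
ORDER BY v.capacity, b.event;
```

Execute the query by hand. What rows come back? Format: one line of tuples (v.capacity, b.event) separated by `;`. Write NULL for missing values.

INNER JOIN keeps only pairs where the ON condition holds.
Matching on v.venue_id < b.venue_id. A NULL in a compared column never satisfies the condition.
- v row (venue_id=9): no match → dropped.
- v row (venue_id=6): matches 1 b row(s) → 1 output row(s).
- v row (venue_id=6): matches 1 b row(s) → 1 output row(s).
- v row (venue_id=6): matches 1 b row(s) → 1 output row(s).
- v row (venue_id=1): matches 6 b row(s) → 6 output row(s).
- v row (venue_id=9): no match → dropped.
- v row (venue_id=NULL): no match → dropped.
After projecting and ordering:
v.capacity | b.event
50 | Workshop
80 | Expo
80 | Fair
80 | Fair
80 | Meetup
80 | Summit
80 | Workshop
100 | Workshop
300 | Workshop

(50, Workshop); (80, Expo); (80, Fair); (80, Fair); (80, Meetup); (80, Summit); (80, Workshop); (100, Workshop); (300, Workshop)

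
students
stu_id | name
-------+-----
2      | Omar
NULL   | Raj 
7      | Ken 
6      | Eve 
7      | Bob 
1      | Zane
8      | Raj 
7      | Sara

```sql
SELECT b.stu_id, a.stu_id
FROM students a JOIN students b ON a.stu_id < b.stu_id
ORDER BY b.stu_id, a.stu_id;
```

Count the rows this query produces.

18

INNER JOIN keeps only pairs where the ON condition holds.
Matching on a.stu_id < b.stu_id. A NULL in a compared column never satisfies the condition.
Matched pairs: 18.
Total: 18 rows.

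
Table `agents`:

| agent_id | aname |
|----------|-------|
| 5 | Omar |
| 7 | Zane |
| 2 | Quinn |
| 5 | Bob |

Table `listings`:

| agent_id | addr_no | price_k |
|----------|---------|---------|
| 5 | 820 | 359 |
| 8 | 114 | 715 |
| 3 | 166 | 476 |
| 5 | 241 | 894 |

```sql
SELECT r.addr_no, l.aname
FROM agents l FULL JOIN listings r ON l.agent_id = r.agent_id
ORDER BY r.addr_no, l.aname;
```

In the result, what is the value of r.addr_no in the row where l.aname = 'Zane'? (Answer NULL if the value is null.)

FULL OUTER JOIN keeps every row from both sides; unmatched rows get NULL for the other side's columns.
Matching on l.agent_id = r.agent_id.
Matched pairs: 4; unmatched l rows kept: 2; unmatched r rows kept: 2.

NULL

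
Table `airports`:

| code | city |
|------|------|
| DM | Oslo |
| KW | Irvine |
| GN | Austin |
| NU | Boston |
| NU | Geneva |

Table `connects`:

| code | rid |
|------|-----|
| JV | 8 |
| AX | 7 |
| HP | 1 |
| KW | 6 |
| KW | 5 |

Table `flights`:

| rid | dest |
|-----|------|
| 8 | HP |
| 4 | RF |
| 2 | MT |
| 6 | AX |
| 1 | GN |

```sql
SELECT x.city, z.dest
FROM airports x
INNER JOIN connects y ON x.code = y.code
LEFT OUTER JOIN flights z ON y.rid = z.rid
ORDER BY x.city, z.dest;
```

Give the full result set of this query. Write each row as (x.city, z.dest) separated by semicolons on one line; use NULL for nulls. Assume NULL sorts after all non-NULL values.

Evaluate left to right. First `airports x INNER JOIN connects y` on code: 2 row(s).
Then LEFT JOIN `flights z` on rid: each of those 2 rows is kept; rows whose y.rid has no match in z get NULL for z's columns.

(Irvine, AX); (Irvine, NULL)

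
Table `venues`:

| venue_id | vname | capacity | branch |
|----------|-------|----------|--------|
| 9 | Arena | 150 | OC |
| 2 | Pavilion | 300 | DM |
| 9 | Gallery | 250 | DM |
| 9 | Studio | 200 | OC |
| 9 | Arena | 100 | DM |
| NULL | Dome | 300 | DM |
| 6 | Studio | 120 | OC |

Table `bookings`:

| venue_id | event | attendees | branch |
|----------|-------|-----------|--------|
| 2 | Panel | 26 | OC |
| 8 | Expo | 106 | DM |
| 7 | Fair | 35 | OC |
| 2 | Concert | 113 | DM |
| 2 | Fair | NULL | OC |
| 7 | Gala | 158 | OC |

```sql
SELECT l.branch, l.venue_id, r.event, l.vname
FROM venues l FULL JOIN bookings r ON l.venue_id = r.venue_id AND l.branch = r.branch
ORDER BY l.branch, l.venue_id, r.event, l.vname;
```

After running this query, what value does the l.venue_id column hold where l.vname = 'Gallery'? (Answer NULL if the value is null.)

FULL OUTER JOIN keeps every row from both sides; unmatched rows get NULL for the other side's columns.
Matching on l.venue_id = r.venue_id AND l.branch = r.branch. A NULL in a compared column never satisfies the condition.
- l[0] venue_id=9, branch=OC → no match; kept with NULLs on the r side.
- l[1] venue_id=2, branch=DM → 1 match(es) in r → 1 row(s).
- l[2] venue_id=9, branch=DM → no match; kept with NULLs on the r side.
- l[3] venue_id=9, branch=OC → no match; kept with NULLs on the r side.
- l[4] venue_id=9, branch=DM → no match; kept with NULLs on the r side.
- l[5] venue_id=NULL, branch=DM → no match; kept with NULLs on the r side.
- l[6] venue_id=6, branch=OC → no match; kept with NULLs on the r side.
- 5 r row(s) had no l match → kept, l columns NULL.

9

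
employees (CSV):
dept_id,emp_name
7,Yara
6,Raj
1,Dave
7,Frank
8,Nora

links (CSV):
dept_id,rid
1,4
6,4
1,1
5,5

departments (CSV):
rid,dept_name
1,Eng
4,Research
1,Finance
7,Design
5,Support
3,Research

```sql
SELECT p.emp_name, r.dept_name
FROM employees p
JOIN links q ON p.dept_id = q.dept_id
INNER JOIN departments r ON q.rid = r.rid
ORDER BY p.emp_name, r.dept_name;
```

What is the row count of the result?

4

Evaluate left to right. First `employees p INNER JOIN links q` on dept_id: 3 row(s).
Then INNER JOIN `departments r` on rid: keep only rows whose q.rid appears in r.
Result: 4 row(s).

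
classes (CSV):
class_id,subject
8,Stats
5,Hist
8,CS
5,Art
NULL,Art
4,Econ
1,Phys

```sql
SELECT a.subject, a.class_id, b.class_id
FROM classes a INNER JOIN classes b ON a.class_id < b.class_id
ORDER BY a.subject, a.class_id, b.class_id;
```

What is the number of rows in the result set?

13

INNER JOIN keeps only pairs where the ON condition holds.
Matching on a.class_id < b.class_id. A NULL in a compared column never satisfies the condition.
- class_id=8: no matching b row, dropped.
- class_id=5: 2 matching b row(s), so 2 row(s) emitted.
- class_id=8: no matching b row, dropped.
- class_id=5: 2 matching b row(s), so 2 row(s) emitted.
- class_id=NULL: no matching b row, dropped.
- class_id=4: 4 matching b row(s), so 4 row(s) emitted.
- class_id=1: 5 matching b row(s), so 5 row(s) emitted.
Total: 13 rows.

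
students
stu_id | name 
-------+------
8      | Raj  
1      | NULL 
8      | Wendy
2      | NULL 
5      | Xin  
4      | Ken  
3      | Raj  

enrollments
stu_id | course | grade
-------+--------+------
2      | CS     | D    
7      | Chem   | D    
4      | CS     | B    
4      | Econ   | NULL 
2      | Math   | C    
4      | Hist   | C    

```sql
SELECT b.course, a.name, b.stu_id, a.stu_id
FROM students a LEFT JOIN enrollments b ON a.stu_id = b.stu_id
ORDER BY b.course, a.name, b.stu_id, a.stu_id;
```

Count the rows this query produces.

10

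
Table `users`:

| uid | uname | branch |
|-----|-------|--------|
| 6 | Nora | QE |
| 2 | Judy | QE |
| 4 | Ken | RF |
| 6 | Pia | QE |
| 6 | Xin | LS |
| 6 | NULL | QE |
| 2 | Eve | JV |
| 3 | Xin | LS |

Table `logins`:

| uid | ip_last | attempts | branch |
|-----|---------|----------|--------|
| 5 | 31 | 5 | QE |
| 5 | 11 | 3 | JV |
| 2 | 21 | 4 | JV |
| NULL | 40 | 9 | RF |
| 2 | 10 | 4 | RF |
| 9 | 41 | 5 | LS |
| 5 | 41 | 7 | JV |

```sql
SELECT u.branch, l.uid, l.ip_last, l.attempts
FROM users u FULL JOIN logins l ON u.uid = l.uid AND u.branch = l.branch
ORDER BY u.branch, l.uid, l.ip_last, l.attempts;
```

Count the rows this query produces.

14

FULL OUTER JOIN keeps every row from both sides; unmatched rows get NULL for the other side's columns.
Matching on u.uid = l.uid AND u.branch = l.branch. A NULL in a compared column never satisfies the condition.
- u row (uid=6, branch=QE): no match → kept, l columns NULL.
- u row (uid=2, branch=QE): no match → kept, l columns NULL.
- u row (uid=4, branch=RF): no match → kept, l columns NULL.
- u row (uid=6, branch=QE): no match → kept, l columns NULL.
- u row (uid=6, branch=LS): no match → kept, l columns NULL.
- u row (uid=6, branch=QE): no match → kept, l columns NULL.
- u row (uid=2, branch=JV): matches 1 l row(s) → 1 output row(s).
- u row (uid=3, branch=LS): no match → kept, l columns NULL.
- 6 row(s) from l found no u partner → padded with NULL.
Total: 1 matched + 13 padded = 14 rows.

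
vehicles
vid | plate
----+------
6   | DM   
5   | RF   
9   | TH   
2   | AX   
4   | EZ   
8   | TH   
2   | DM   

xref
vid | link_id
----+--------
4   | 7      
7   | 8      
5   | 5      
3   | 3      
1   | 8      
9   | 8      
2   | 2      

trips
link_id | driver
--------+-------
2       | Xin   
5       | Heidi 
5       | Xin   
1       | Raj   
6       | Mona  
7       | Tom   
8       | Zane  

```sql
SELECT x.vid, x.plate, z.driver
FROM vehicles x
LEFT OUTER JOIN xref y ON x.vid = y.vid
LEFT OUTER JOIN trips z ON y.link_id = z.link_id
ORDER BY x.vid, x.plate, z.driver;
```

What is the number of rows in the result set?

Step 1 — x LEFT JOIN y on vid → 7 row(s).
Then LEFT JOIN `trips z` on link_id: each of those 7 rows is kept; rows whose y.link_id has no match in z get NULL for z's columns.
Result: 8 row(s).

8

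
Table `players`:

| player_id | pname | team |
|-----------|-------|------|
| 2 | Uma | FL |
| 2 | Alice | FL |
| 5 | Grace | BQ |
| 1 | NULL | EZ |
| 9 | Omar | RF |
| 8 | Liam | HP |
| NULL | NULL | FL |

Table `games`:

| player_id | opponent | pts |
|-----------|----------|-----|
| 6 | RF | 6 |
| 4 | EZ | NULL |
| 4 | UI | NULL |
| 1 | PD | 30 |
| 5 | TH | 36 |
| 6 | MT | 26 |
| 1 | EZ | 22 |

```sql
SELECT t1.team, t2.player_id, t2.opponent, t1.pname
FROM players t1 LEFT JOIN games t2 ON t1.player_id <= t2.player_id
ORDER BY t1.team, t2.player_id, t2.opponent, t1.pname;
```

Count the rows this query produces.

23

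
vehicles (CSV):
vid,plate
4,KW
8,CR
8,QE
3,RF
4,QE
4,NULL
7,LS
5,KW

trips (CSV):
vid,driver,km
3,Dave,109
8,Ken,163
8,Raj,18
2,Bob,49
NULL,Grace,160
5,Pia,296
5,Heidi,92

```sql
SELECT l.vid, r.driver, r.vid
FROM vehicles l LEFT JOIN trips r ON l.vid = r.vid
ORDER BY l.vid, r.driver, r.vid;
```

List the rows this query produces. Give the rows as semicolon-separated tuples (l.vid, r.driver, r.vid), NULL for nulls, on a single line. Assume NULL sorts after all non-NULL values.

LEFT JOIN keeps every row from `vehicles`; unmatched rows get NULL for `trips`'s columns.
Matching on l.vid = r.vid. A NULL in a compared column never satisfies the condition.
Matched pairs: 7; unmatched l rows kept: 4.

(3, Dave, 3); (4, NULL, NULL); (4, NULL, NULL); (4, NULL, NULL); (5, Heidi, 5); (5, Pia, 5); (7, NULL, NULL); (8, Ken, 8); (8, Ken, 8); (8, Raj, 8); (8, Raj, 8)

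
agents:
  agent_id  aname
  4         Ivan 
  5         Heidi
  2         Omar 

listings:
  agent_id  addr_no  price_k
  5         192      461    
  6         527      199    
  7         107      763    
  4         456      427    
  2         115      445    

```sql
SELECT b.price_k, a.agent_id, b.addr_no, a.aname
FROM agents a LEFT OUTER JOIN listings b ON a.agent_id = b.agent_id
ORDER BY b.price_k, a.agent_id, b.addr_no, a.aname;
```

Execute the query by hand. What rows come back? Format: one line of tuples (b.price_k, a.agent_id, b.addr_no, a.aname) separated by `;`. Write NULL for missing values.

(427, 4, 456, Ivan); (445, 2, 115, Omar); (461, 5, 192, Heidi)

LEFT JOIN keeps every row from `agents`; unmatched rows get NULL for `listings`'s columns.
Matching on a.agent_id = b.agent_id.
- a[0] agent_id=4 → 1 match(es) in b → 1 row(s).
- a[1] agent_id=5 → 1 match(es) in b → 1 row(s).
- a[2] agent_id=2 → 1 match(es) in b → 1 row(s).
After projecting and ordering:
b.price_k | a.agent_id | b.addr_no | a.aname
427 | 4 | 456 | Ivan
445 | 2 | 115 | Omar
461 | 5 | 192 | Heidi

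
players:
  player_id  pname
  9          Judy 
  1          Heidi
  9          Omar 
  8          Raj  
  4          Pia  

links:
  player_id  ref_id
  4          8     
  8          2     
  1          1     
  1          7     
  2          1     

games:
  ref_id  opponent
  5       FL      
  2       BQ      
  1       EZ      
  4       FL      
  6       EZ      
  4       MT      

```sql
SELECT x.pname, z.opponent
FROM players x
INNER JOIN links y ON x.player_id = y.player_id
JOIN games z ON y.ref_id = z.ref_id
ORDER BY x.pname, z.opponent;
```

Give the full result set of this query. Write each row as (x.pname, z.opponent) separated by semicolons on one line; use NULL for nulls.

(Heidi, EZ); (Raj, BQ)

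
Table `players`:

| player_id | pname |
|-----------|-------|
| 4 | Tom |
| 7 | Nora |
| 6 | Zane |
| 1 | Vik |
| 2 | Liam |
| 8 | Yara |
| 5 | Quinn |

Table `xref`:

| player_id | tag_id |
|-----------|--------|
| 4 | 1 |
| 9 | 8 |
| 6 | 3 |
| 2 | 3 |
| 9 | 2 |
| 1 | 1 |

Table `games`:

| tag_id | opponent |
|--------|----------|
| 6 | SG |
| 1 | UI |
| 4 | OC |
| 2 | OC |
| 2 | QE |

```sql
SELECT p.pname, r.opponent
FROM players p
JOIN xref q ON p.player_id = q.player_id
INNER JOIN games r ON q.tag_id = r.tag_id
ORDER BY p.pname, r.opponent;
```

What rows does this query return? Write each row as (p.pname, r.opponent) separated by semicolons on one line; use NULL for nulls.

Step 1 — p INNER JOIN q on player_id → 4 row(s).
Then INNER JOIN `games r` on tag_id: keep only rows whose q.tag_id appears in r.

(Tom, UI); (Vik, UI)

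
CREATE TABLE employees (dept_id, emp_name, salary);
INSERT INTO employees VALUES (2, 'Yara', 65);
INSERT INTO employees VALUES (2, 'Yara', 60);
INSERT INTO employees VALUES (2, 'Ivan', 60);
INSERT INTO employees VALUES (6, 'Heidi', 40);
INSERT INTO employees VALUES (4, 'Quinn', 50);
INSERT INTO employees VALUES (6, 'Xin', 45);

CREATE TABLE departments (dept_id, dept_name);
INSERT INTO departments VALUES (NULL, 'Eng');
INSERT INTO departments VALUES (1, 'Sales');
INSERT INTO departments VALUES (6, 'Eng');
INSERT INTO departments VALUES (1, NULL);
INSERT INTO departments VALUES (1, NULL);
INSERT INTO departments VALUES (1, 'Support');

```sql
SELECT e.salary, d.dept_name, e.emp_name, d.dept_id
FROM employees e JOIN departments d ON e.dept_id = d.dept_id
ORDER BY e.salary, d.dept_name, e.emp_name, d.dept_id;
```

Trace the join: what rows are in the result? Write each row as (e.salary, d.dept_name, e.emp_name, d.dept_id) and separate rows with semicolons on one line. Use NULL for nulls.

(40, Eng, Heidi, 6); (45, Eng, Xin, 6)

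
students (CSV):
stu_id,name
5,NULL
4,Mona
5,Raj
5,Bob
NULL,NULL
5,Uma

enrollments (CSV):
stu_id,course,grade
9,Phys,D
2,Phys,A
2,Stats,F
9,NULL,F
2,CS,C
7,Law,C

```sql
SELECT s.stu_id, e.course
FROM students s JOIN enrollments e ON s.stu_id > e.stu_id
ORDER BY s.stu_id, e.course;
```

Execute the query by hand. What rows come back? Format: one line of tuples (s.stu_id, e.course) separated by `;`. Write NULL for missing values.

INNER JOIN keeps only pairs where the ON condition holds.
Matching on s.stu_id > e.stu_id. A NULL in a compared column never satisfies the condition.
Matched pairs: 15.

(4, CS); (4, Phys); (4, Stats); (5, CS); (5, CS); (5, CS); (5, CS); (5, Phys); (5, Phys); (5, Phys); (5, Phys); (5, Stats); (5, Stats); (5, Stats); (5, Stats)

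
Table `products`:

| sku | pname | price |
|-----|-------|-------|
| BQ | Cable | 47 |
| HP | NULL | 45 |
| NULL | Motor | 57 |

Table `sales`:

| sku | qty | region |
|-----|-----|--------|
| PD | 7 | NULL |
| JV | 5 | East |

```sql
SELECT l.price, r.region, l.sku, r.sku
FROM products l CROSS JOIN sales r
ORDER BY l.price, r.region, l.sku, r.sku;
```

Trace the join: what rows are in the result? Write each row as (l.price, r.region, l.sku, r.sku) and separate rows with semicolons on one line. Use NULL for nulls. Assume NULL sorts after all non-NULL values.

CROSS JOIN pairs every row of `products` with every row of `sales`: 3 × 2 = 6 rows.
After projecting and ordering:
l.price | r.region | l.sku | r.sku
45 | East | HP | JV
45 | NULL | HP | PD
47 | East | BQ | JV
47 | NULL | BQ | PD
57 | East | NULL | JV
57 | NULL | NULL | PD

(45, East, HP, JV); (45, NULL, HP, PD); (47, East, BQ, JV); (47, NULL, BQ, PD); (57, East, NULL, JV); (57, NULL, NULL, PD)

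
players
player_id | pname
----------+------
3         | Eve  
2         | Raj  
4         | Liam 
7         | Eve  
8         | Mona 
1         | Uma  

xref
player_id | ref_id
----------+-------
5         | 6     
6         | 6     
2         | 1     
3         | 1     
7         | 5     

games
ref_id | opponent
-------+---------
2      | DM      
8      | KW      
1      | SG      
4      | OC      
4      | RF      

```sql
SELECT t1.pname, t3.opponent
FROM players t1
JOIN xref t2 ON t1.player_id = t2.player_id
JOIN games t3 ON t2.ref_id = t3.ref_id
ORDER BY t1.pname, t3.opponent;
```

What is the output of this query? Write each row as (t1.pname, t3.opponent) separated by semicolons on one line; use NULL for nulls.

Step 1 — t1 INNER JOIN t2 on player_id → 3 row(s).
Then INNER JOIN `games t3` on ref_id: keep only rows whose t2.ref_id appears in t3.

(Eve, SG); (Raj, SG)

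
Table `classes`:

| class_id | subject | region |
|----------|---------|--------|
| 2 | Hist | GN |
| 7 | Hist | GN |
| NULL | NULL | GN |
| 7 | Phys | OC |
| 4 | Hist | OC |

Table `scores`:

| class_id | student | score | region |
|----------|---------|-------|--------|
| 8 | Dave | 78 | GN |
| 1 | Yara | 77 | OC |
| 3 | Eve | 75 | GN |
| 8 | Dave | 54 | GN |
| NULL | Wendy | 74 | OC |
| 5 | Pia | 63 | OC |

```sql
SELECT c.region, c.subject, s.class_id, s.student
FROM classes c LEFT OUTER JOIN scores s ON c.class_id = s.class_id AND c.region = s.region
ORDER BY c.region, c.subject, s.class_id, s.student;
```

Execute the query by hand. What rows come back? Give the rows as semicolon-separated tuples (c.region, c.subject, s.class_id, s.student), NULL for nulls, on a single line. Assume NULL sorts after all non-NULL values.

(GN, Hist, NULL, NULL); (GN, Hist, NULL, NULL); (GN, NULL, NULL, NULL); (OC, Hist, NULL, NULL); (OC, Phys, NULL, NULL)

LEFT JOIN keeps every row from `classes`; unmatched rows get NULL for `scores`'s columns.
Matching on c.class_id = s.class_id AND c.region = s.region. A NULL in a compared column never satisfies the condition.
Matched pairs: 0; unmatched c rows kept: 5.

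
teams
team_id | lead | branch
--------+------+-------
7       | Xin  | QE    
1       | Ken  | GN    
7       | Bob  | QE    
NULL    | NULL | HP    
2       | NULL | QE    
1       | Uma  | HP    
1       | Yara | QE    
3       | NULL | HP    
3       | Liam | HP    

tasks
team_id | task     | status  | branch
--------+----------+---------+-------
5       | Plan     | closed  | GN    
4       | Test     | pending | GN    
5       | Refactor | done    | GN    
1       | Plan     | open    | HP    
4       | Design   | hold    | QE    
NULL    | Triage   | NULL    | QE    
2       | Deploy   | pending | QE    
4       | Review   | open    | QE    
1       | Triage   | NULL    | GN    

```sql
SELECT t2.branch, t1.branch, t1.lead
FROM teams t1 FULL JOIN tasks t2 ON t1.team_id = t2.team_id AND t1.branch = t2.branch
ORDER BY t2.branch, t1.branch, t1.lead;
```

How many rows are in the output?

15

FULL OUTER JOIN keeps every row from both sides; unmatched rows get NULL for the other side's columns.
Matching on t1.team_id = t2.team_id AND t1.branch = t2.branch. A NULL in a compared column never satisfies the condition.
Matched pairs: 3; unmatched t1 rows kept: 6; unmatched t2 rows kept: 6.
Total: 3 matched + 12 padded = 15 rows.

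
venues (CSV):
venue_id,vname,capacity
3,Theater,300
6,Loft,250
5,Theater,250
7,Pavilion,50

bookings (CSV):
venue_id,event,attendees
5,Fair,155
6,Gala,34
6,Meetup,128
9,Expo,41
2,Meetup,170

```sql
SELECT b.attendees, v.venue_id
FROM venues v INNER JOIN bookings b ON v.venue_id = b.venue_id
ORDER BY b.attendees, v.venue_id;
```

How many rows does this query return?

INNER JOIN keeps only pairs where the ON condition holds.
Matching on v.venue_id = b.venue_id.
Matched pairs: 3.
Total: 3 rows.

3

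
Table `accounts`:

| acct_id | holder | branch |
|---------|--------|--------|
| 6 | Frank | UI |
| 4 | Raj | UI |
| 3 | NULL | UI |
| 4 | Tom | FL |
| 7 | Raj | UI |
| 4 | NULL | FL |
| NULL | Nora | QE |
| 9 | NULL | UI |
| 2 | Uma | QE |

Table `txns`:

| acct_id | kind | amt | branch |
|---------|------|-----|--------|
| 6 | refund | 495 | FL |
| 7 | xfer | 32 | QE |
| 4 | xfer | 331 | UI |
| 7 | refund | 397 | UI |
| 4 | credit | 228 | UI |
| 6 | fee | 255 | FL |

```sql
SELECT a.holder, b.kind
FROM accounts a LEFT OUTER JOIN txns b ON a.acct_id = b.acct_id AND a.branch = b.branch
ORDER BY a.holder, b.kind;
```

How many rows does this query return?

10

LEFT JOIN keeps every row from `accounts`; unmatched rows get NULL for `txns`'s columns.
Matching on a.acct_id = b.acct_id AND a.branch = b.branch. A NULL in a compared column never satisfies the condition.
Matched pairs: 3; unmatched a rows kept: 7.
Total: 3 matched + 7 padded = 10 rows.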